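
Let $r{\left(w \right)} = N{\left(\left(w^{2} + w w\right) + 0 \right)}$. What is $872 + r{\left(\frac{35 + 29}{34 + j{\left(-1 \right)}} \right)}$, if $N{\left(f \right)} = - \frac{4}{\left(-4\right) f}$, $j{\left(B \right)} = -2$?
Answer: $\frac{6977}{8} \approx 872.13$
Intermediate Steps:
$N{\left(f \right)} = \frac{1}{f}$ ($N{\left(f \right)} = - 4 \left(- \frac{1}{4 f}\right) = \frac{1}{f}$)
$r{\left(w \right)} = \frac{1}{2 w^{2}}$ ($r{\left(w \right)} = \frac{1}{\left(w^{2} + w w\right) + 0} = \frac{1}{\left(w^{2} + w^{2}\right) + 0} = \frac{1}{2 w^{2} + 0} = \frac{1}{2 w^{2}}$)
$872 + r{\left(\frac{35 + 29}{34 + j{\left(-1 \right)}} \right)} = 872 + \frac{1}{2 \frac{\left(35 + 29\right)^{2}}{\left(34 - 2\right)^{2}}} = 872 + \frac{1}{2 \cdot 4} = 872 + \frac{1}{2} \cdot \frac{1}{4} = 872 + \frac{1}{8} = \frac{6977}{8}$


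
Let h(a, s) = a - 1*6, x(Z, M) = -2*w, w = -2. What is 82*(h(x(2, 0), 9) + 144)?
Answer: 11644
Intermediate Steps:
x(Z, M) = 4 (x(Z, M) = -2*(-2) = 4)
h(a, s) = -6 + a (h(a, s) = a - 6 = -6 + a)
82*(h(x(2, 0), 9) + 144) = 82*((-6 + 4) + 144) = 82*(-2 + 144) = 82*142 = 11644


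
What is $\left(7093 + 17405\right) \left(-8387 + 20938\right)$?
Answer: $307474398$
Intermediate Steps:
$\left(7093 + 17405\right) \left(-8387 + 20938\right) = 24498 \cdot 12551 = 307474398$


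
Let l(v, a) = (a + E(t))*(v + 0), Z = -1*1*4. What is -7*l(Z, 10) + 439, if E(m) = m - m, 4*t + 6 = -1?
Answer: 719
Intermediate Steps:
t = -7/4 (t = -3/2 + (¼)*(-1) = -3/2 - ¼ = -7/4 ≈ -1.7500)
E(m) = 0
Z = -4 (Z = -1*4 = -4)
l(v, a) = a*v (l(v, a) = (a + 0)*(v + 0) = a*v)
-7*l(Z, 10) + 439 = -70*(-4) + 439 = -7*(-40) + 439 = 280 + 439 = 719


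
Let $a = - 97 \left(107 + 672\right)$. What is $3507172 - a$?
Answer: $3582735$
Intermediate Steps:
$a = -75563$ ($a = \left(-97\right) 779 = -75563$)
$3507172 - a = 3507172 - -75563 = 3507172 + 75563 = 3582735$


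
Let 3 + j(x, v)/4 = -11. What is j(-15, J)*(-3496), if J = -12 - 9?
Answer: 195776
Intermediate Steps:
J = -21
j(x, v) = -56 (j(x, v) = -12 + 4*(-11) = -12 - 44 = -56)
j(-15, J)*(-3496) = -56*(-3496) = 195776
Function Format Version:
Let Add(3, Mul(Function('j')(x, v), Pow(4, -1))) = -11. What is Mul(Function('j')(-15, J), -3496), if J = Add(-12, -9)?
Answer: 195776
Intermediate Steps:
J = -21
Function('j')(x, v) = -56 (Function('j')(x, v) = Add(-12, Mul(4, -11)) = Add(-12, -44) = -56)
Mul(Function('j')(-15, J), -3496) = Mul(-56, -3496) = 195776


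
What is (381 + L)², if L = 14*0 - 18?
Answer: 131769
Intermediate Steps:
L = -18 (L = 0 - 18 = -18)
(381 + L)² = (381 - 18)² = 363² = 131769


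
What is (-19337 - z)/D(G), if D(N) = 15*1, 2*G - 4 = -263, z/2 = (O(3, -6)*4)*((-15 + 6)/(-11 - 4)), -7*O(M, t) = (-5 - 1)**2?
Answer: -675931/525 ≈ -1287.5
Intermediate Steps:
O(M, t) = -36/7 (O(M, t) = -(-5 - 1)**2/7 = -1/7*(-6)**2 = -1/7*36 = -36/7)
z = -864/35 (z = 2*((-36/7*4)*((-15 + 6)/(-11 - 4))) = 2*(-(-1296)/(7*(-15))) = 2*(-(-1296)*(-1)/(7*15)) = 2*(-144/7*3/5) = 2*(-432/35) = -864/35 ≈ -24.686)
G = -259/2 (G = 2 + (1/2)*(-263) = 2 - 263/2 = -259/2 ≈ -129.50)
D(N) = 15
(-19337 - z)/D(G) = (-19337 - 1*(-864/35))/15 = (-19337 + 864/35)*(1/15) = -675931/35*1/15 = -675931/525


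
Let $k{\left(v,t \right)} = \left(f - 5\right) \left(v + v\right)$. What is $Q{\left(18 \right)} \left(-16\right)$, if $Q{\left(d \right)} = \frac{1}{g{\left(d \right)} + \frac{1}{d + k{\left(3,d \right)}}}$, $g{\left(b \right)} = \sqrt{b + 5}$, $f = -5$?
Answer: $- \frac{672}{40571} - \frac{28224 \sqrt{23}}{40571} \approx -3.3529$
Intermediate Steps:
$k{\left(v,t \right)} = - 20 v$ ($k{\left(v,t \right)} = \left(-5 - 5\right) \left(v + v\right) = - 10 \cdot 2 v = - 20 v$)
$g{\left(b \right)} = \sqrt{5 + b}$
$Q{\left(d \right)} = \frac{1}{\frac{1}{-60 + d} + \sqrt{5 + d}}$ ($Q{\left(d \right)} = \frac{1}{\sqrt{5 + d} + \frac{1}{d - 60}} = \frac{1}{\sqrt{5 + d} + \frac{1}{-60 + d}} = \frac{1}{\frac{1}{-60 + d} + \sqrt{5 + d}}$)
$Q{\left(18 \right)} \left(-16\right) = \frac{-60 + 18}{1 - 60 \sqrt{5 + 18} + 18 \sqrt{5 + 18}} \left(-16\right) = \frac{1}{1 - 60 \sqrt{23} + 18 \sqrt{23}} \left(-42\right) \left(-16\right) = \frac{1}{1 - 42 \sqrt{23}} \left(-42\right) \left(-16\right) = - \frac{42}{1 - 42 \sqrt{23}} \left(-16\right) = \frac{672}{1 - 42 \sqrt{23}}$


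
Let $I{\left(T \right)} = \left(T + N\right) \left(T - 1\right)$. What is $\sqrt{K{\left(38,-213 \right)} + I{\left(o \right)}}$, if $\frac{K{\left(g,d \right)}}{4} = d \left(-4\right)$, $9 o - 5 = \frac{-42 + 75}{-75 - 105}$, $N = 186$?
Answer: $\frac{13 \sqrt{5730709}}{540} \approx 57.631$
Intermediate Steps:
$o = \frac{289}{540}$ ($o = \frac{5}{9} + \frac{\left(-42 + 75\right) \frac{1}{-75 - 105}}{9} = \frac{5}{9} + \frac{33 \frac{1}{-180}}{9} = \frac{5}{9} + \frac{33 \left(- \frac{1}{180}\right)}{9} = \frac{5}{9} + \frac{1}{9} \left(- \frac{11}{60}\right) = \frac{5}{9} - \frac{11}{540} = \frac{289}{540} \approx 0.53518$)
$K{\left(g,d \right)} = - 16 d$ ($K{\left(g,d \right)} = 4 d \left(-4\right) = 4 \left(- 4 d\right) = - 16 d$)
$I{\left(T \right)} = \left(-1 + T\right) \left(186 + T\right)$ ($I{\left(T \right)} = \left(T + 186\right) \left(T - 1\right) = \left(186 + T\right) \left(-1 + T\right) = \left(-1 + T\right) \left(186 + T\right)$)
$\sqrt{K{\left(38,-213 \right)} + I{\left(o \right)}} = \sqrt{\left(-16\right) \left(-213\right) + \left(-186 + \left(\frac{289}{540}\right)^{2} + 185 \cdot \frac{289}{540}\right)} = \sqrt{3408 + \left(-186 + \frac{83521}{291600} + \frac{10693}{108}\right)} = \sqrt{3408 - \frac{25282979}{291600}} = \sqrt{\frac{968489821}{291600}} = \frac{13 \sqrt{5730709}}{540}$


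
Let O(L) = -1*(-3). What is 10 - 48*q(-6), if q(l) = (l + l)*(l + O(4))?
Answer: -1718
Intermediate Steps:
O(L) = 3
q(l) = 2*l*(3 + l) (q(l) = (l + l)*(l + 3) = (2*l)*(3 + l) = 2*l*(3 + l))
10 - 48*q(-6) = 10 - 96*(-6)*(3 - 6) = 10 - 96*(-6)*(-3) = 10 - 48*36 = 10 - 1728 = -1718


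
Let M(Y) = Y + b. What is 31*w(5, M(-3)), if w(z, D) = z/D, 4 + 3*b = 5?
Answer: -465/8 ≈ -58.125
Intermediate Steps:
b = ⅓ (b = -4/3 + (⅓)*5 = -4/3 + 5/3 = ⅓ ≈ 0.33333)
M(Y) = ⅓ + Y (M(Y) = Y + ⅓ = ⅓ + Y)
31*w(5, M(-3)) = 31*(5/(⅓ - 3)) = 31*(5/(-8/3)) = 31*(5*(-3/8)) = 31*(-15/8) = -465/8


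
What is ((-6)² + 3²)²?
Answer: 2025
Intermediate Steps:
((-6)² + 3²)² = (36 + 9)² = 45² = 2025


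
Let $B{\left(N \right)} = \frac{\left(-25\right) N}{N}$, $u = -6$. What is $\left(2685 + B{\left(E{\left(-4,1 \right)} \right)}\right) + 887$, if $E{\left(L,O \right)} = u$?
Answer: $3547$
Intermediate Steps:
$E{\left(L,O \right)} = -6$
$B{\left(N \right)} = -25$
$\left(2685 + B{\left(E{\left(-4,1 \right)} \right)}\right) + 887 = \left(2685 - 25\right) + 887 = 2660 + 887 = 3547$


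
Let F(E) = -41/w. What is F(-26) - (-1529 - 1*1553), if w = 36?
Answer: 110911/36 ≈ 3080.9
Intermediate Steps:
F(E) = -41/36
F(-26) - (-1529 - 1*1553) = -41/36 - (-1529 - 1*1553) = -41/36 - (-1529 - 1553) = -41/36 - 1*(-3082) = -41/36 + 3082 = 110911/36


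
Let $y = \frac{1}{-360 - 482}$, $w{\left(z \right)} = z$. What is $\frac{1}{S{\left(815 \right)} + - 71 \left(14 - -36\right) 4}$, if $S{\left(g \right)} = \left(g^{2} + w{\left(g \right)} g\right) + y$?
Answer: $\frac{842}{1106598499} \approx 7.6089 \cdot 10^{-7}$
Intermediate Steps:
$y = - \frac{1}{842}$ ($y = \frac{1}{-842} = - \frac{1}{842} \approx -0.0011876$)
$S{\left(g \right)} = - \frac{1}{842} + 2 g^{2}$ ($S{\left(g \right)} = \left(g^{2} + g g\right) - \frac{1}{842} = \left(g^{2} + g^{2}\right) - \frac{1}{842} = 2 g^{2} - \frac{1}{842} = - \frac{1}{842} + 2 g^{2}$)
$\frac{1}{S{\left(815 \right)} + - 71 \left(14 - -36\right) 4} = \frac{1}{\left(- \frac{1}{842} + 2 \cdot 815^{2}\right) + - 71 \left(14 - -36\right) 4} = \frac{1}{\left(- \frac{1}{842} + 2 \cdot 664225\right) + - 71 \left(14 + 36\right) 4} = \frac{1}{\left(- \frac{1}{842} + 1328450\right) + \left(-71\right) 50 \cdot 4} = \frac{1}{\frac{1118554899}{842} - 14200} = \frac{1}{\frac{1106598499}{842}} = \frac{842}{1106598499}$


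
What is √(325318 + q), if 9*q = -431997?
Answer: √2495865/3 ≈ 526.61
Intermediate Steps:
q = -143999/3 (q = (⅑)*(-431997) = -143999/3 ≈ -48000.)
√(325318 + q) = √(325318 - 143999/3) = √(831955/3) = √2495865/3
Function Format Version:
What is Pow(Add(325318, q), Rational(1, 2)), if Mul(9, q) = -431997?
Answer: Mul(Rational(1, 3), Pow(2495865, Rational(1, 2))) ≈ 526.61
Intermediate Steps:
q = Rational(-143999, 3) (q = Mul(Rational(1, 9), -431997) = Rational(-143999, 3) ≈ -48000.)
Pow(Add(325318, q), Rational(1, 2)) = Pow(Add(325318, Rational(-143999, 3)), Rational(1, 2)) = Pow(Rational(831955, 3), Rational(1, 2)) = Mul(Rational(1, 3), Pow(2495865, Rational(1, 2)))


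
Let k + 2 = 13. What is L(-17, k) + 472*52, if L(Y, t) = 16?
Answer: 24560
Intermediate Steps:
k = 11 (k = -2 + 13 = 11)
L(-17, k) + 472*52 = 16 + 472*52 = 16 + 24544 = 24560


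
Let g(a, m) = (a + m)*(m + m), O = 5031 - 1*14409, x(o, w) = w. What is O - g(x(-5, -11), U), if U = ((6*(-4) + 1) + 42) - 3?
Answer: -9538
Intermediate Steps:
O = -9378 (O = 5031 - 14409 = -9378)
U = 16 (U = ((-24 + 1) + 42) - 3 = (-23 + 42) - 3 = 19 - 3 = 16)
g(a, m) = 2*m*(a + m) (g(a, m) = (a + m)*(2*m) = 2*m*(a + m))
O - g(x(-5, -11), U) = -9378 - 2*16*(-11 + 16) = -9378 - 2*16*5 = -9378 - 1*160 = -9378 - 160 = -9538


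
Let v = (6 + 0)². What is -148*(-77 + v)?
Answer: 6068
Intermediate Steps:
v = 36 (v = 6² = 36)
-148*(-77 + v) = -148*(-77 + 36) = -148*(-41) = 6068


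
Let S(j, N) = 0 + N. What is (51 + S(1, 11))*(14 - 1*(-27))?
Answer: 2542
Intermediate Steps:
S(j, N) = N
(51 + S(1, 11))*(14 - 1*(-27)) = (51 + 11)*(14 - 1*(-27)) = 62*(14 + 27) = 62*41 = 2542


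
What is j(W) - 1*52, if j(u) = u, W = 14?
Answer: -38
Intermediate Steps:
j(W) - 1*52 = 14 - 1*52 = 14 - 52 = -38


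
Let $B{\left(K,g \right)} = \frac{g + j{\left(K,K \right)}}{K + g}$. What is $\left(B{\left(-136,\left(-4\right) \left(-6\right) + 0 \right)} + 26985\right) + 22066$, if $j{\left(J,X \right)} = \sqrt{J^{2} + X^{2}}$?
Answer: $\frac{686711}{14} - \frac{17 \sqrt{2}}{14} \approx 49049.0$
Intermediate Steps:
$B{\left(K,g \right)} = \frac{g + \sqrt{2} \sqrt{K^{2}}}{K + g}$ ($B{\left(K,g \right)} = \frac{g + \sqrt{K^{2} + K^{2}}}{K + g} = \frac{g + \sqrt{2 K^{2}}}{K + g} = \frac{g + \sqrt{2} \sqrt{K^{2}}}{K + g}$)
$\left(B{\left(-136,\left(-4\right) \left(-6\right) + 0 \right)} + 26985\right) + 22066 = \left(\frac{\left(\left(-4\right) \left(-6\right) + 0\right) + \sqrt{2} \sqrt{\left(-136\right)^{2}}}{-136 + \left(\left(-4\right) \left(-6\right) + 0\right)} + 26985\right) + 22066 = \left(\frac{\left(24 + 0\right) + \sqrt{2} \sqrt{18496}}{-136 + \left(24 + 0\right)} + 26985\right) + 22066 = \left(\frac{24 + \sqrt{2} \cdot 136}{-136 + 24} + 26985\right) + 22066 = \left(\frac{24 + 136 \sqrt{2}}{-112} + 26985\right) + 22066 = \left(- \frac{24 + 136 \sqrt{2}}{112} + 26985\right) + 22066 = \left(\left(- \frac{3}{14} - \frac{17 \sqrt{2}}{14}\right) + 26985\right) + 22066 = \left(\frac{377787}{14} - \frac{17 \sqrt{2}}{14}\right) + 22066 = \frac{686711}{14} - \frac{17 \sqrt{2}}{14}$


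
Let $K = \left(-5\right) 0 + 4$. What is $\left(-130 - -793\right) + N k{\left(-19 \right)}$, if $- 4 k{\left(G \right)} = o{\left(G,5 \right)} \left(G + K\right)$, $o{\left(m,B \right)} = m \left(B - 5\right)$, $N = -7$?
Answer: $663$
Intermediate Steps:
$o{\left(m,B \right)} = m \left(-5 + B\right)$
$K = 4$ ($K = 0 + 4 = 4$)
$k{\left(G \right)} = 0$ ($k{\left(G \right)} = - \frac{G \left(-5 + 5\right) \left(G + 4\right)}{4} = - \frac{G 0 \left(4 + G\right)}{4} = - \frac{0 \left(4 + G\right)}{4} = \left(- \frac{1}{4}\right) 0 = 0$)
$\left(-130 - -793\right) + N k{\left(-19 \right)} = \left(-130 - -793\right) - 0 = \left(-130 + 793\right) + 0 = 663 + 0 = 663$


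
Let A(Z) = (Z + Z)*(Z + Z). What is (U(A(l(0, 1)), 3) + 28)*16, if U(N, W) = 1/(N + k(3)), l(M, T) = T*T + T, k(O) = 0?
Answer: 449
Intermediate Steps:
l(M, T) = T + T² (l(M, T) = T² + T = T + T²)
A(Z) = 4*Z² (A(Z) = (2*Z)*(2*Z) = 4*Z²)
U(N, W) = 1/N (U(N, W) = 1/(N + 0) = 1/N)
(U(A(l(0, 1)), 3) + 28)*16 = (1/(4*(1*(1 + 1))²) + 28)*16 = (1/(4*(1*2)²) + 28)*16 = (1/(4*2²) + 28)*16 = (1/(4*4) + 28)*16 = (1/16 + 28)*16 = (449/16)*16 = 449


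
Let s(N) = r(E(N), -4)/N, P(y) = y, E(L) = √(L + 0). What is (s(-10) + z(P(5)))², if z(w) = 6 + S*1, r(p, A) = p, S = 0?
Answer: (60 - I*√10)²/100 ≈ 35.9 - 3.7947*I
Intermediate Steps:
E(L) = √L
s(N) = N^(-½) (s(N) = √N/N = N^(-½))
z(w) = 6 (z(w) = 6 + 0*1 = 6 + 0 = 6)
(s(-10) + z(P(5)))² = ((-10)^(-½) + 6)² = (-I*√10/10 + 6)² = (6 - I*√10/10)²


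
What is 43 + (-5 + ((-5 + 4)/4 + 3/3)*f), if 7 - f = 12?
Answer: 137/4 ≈ 34.250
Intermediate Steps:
f = -5 (f = 7 - 1*12 = 7 - 12 = -5)
43 + (-5 + ((-5 + 4)/4 + 3/3)*f) = 43 + (-5 + ((-5 + 4)/4 + 3/3)*(-5)) = 43 + (-5 + (-1*1/4 + 3*(1/3))*(-5)) = 43 + (-5 + (-1/4 + 1)*(-5)) = 43 + (-5 + (3/4)*(-5)) = 43 + (-5 - 15/4) = 43 - 35/4 = 137/4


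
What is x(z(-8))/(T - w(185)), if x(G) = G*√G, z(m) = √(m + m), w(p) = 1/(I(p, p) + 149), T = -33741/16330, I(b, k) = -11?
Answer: -195960*(-1)^(¾)/50789 ≈ 2.7282 - 2.7282*I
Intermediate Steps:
T = -1467/710 (T = -33741*1/16330 = -1467/710 ≈ -2.0662)
w(p) = 1/138 (w(p) = 1/(-11 + 149) = 1/138)
z(m) = √2*√m (z(m) = √(2*m) = √2*√m)
x(G) = G^(3/2)
x(z(-8))/(T - w(185)) = (√2*√(-8))^(3/2)/(-1467/710 - 1*1/138) = (√2*(2*I*√2))^(3/2)/(-1467/710 - 1/138) = (4*I)^(3/2)/(-50789/24495) = (8*I^(3/2))*(-24495/50789) = -195960*I^(3/2)/50789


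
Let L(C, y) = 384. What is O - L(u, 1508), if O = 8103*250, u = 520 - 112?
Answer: 2025366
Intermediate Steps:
u = 408
O = 2025750
O - L(u, 1508) = 2025750 - 1*384 = 2025750 - 384 = 2025366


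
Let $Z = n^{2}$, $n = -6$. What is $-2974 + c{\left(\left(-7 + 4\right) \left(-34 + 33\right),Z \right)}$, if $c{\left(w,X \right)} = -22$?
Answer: $-2996$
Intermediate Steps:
$Z = 36$ ($Z = \left(-6\right)^{2} = 36$)
$-2974 + c{\left(\left(-7 + 4\right) \left(-34 + 33\right),Z \right)} = -2974 - 22 = -2996$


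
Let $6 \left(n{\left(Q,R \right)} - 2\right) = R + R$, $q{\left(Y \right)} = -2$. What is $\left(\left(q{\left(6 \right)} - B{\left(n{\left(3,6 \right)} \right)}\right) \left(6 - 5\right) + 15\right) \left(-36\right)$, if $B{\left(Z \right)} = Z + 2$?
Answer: $-252$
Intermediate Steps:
$n{\left(Q,R \right)} = 2 + \frac{R}{3}$ ($n{\left(Q,R \right)} = 2 + \frac{R + R}{6} = 2 + \frac{2 R}{6} = 2 + \frac{R}{3}$)
$B{\left(Z \right)} = 2 + Z$
$\left(\left(q{\left(6 \right)} - B{\left(n{\left(3,6 \right)} \right)}\right) \left(6 - 5\right) + 15\right) \left(-36\right) = \left(\left(-2 - \left(2 + \left(2 + \frac{1}{3} \cdot 6\right)\right)\right) \left(6 - 5\right) + 15\right) \left(-36\right) = \left(\left(-2 - \left(2 + \left(2 + 2\right)\right)\right) 1 + 15\right) \left(-36\right) = \left(\left(-2 - \left(2 + 4\right)\right) 1 + 15\right) \left(-36\right) = \left(\left(-2 - 6\right) 1 + 15\right) \left(-36\right) = \left(\left(-8\right) 1 + 15\right) \left(-36\right) = \left(-8 + 15\right) \left(-36\right) = 7 \left(-36\right) = -252$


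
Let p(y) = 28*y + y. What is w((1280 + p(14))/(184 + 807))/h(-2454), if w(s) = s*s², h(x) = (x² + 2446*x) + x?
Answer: 798769476/2786392621873 ≈ 0.00028667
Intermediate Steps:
p(y) = 29*y
h(x) = x² + 2447*x
w(s) = s³
w((1280 + p(14))/(184 + 807))/h(-2454) = ((1280 + 29*14)/(184 + 807))³/((-2454*(2447 - 2454))) = ((1280 + 406)/991)³/((-2454*(-7))) = (1686*(1/991))³/17178 = (1686/991)³*(1/17178) = (4792616856/973242271)*(1/17178) = 798769476/2786392621873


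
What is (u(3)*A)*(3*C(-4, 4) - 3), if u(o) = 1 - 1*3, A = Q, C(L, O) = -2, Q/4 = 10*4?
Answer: 2880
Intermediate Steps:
Q = 160 (Q = 4*(10*4) = 4*40 = 160)
A = 160
u(o) = -2 (u(o) = 1 - 3 = -2)
(u(3)*A)*(3*C(-4, 4) - 3) = (-2*160)*(3*(-2) - 3) = -320*(-6 - 3) = -320*(-9) = 2880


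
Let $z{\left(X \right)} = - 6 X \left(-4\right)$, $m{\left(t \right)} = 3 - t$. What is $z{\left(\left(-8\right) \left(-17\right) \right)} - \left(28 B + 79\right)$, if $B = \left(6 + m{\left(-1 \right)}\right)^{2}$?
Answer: $385$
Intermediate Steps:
$B = 100$ ($B = \left(6 + \left(3 - -1\right)\right)^{2} = \left(6 + \left(3 + 1\right)\right)^{2} = \left(6 + 4\right)^{2} = 10^{2} = 100$)
$z{\left(X \right)} = 24 X$
$z{\left(\left(-8\right) \left(-17\right) \right)} - \left(28 B + 79\right) = 24 \left(\left(-8\right) \left(-17\right)\right) - \left(28 \cdot 100 + 79\right) = 24 \cdot 136 - \left(2800 + 79\right) = 3264 - 2879 = 385$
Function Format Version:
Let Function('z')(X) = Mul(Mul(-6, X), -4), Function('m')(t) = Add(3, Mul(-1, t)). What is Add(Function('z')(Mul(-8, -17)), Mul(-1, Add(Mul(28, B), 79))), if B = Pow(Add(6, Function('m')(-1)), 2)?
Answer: 385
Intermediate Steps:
B = 100 (B = Pow(Add(6, Add(3, Mul(-1, -1))), 2) = Pow(Add(6, Add(3, 1)), 2) = Pow(Add(6, 4), 2) = Pow(10, 2) = 100)
Function('z')(X) = Mul(24, X)
Add(Function('z')(Mul(-8, -17)), Mul(-1, Add(Mul(28, B), 79))) = Add(Mul(24, Mul(-8, -17)), Mul(-1, Add(Mul(28, 100), 79))) = Add(Mul(24, 136), Mul(-1, Add(2800, 79))) = Add(3264, Mul(-1, 2879)) = Add(3264, -2879) = 385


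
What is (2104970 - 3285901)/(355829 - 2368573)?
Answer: 1180931/2012744 ≈ 0.58673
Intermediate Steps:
(2104970 - 3285901)/(355829 - 2368573) = -1180931/(-2012744) = -1180931*(-1/2012744) = 1180931/2012744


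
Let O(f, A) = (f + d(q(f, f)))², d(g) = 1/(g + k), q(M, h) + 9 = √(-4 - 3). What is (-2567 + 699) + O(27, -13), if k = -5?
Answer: 2*(-108013*I - 15973*√7)/(7*(4*√7 + 27*I)) ≈ -1142.7 - 0.702*I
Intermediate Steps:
q(M, h) = -9 + I*√7 (q(M, h) = -9 + √(-4 - 3) = -9 + √(-7) = -9 + I*√7)
d(g) = 1/(-5 + g) (d(g) = 1/(g - 5) = 1/(-5 + g))
O(f, A) = (f + 1/(-14 + I*√7))² (O(f, A) = (f + 1/(-5 + (-9 + I*√7)))² = (f + 1/(-14 + I*√7))²)
(-2567 + 699) + O(27, -13) = (-2567 + 699) + (27 - 1/(14 - I*√7))² = -1868 + (27 - 1/(14 - I*√7))²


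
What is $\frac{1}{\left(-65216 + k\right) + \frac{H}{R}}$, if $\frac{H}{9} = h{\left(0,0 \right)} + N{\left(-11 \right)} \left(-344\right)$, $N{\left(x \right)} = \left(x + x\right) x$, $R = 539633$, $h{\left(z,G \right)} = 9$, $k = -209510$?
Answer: $- \frac{539633}{148251964709} \approx -3.64 \cdot 10^{-6}$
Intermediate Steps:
$N{\left(x \right)} = 2 x^{2}$ ($N{\left(x \right)} = 2 x x = 2 x^{2}$)
$H = -749151$ ($H = 9 \left(9 + 2 \left(-11\right)^{2} \left(-344\right)\right) = 9 \left(9 + 2 \cdot 121 \left(-344\right)\right) = 9 \left(9 + 242 \left(-344\right)\right) = 9 \left(9 - 83248\right) = 9 \left(-83239\right) = -749151$)
$\frac{1}{\left(-65216 + k\right) + \frac{H}{R}} = \frac{1}{\left(-65216 - 209510\right) - \frac{749151}{539633}} = \frac{1}{-274726 - \frac{749151}{539633}} = \frac{1}{- \frac{148251964709}{539633}} = - \frac{539633}{148251964709}$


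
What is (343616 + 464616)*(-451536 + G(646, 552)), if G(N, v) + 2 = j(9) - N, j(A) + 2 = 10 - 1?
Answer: -365463921064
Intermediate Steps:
j(A) = 7 (j(A) = -2 + (10 - 1) = -2 + 9 = 7)
G(N, v) = 5 - N (G(N, v) = -2 + (7 - N) = 5 - N)
(343616 + 464616)*(-451536 + G(646, 552)) = (343616 + 464616)*(-451536 + (5 - 1*646)) = 808232*(-451536 + (5 - 646)) = 808232*(-451536 - 641) = 808232*(-452177) = -365463921064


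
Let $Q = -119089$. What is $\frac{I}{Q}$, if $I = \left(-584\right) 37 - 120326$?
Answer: $\frac{141934}{119089} \approx 1.1918$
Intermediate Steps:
$I = -141934$ ($I = -21608 - 120326 = -141934$)
$\frac{I}{Q} = - \frac{141934}{-119089} = \left(-141934\right) \left(- \frac{1}{119089}\right) = \frac{141934}{119089}$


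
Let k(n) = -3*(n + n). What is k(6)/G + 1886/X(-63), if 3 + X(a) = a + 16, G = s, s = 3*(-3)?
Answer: -843/25 ≈ -33.720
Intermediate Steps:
k(n) = -6*n
s = -9
G = -9
X(a) = 13 + a (X(a) = -3 + (a + 16) = -3 + (16 + a) = 13 + a)
k(6)/G + 1886/X(-63) = -6*6/(-9) + 1886/(13 - 63) = -36*(-⅑) + 1886/(-50) = 4 + 1886*(-1/50) = 4 - 943/25 = -843/25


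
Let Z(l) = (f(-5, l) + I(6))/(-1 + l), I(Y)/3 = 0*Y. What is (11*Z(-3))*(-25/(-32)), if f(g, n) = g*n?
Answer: -4125/128 ≈ -32.227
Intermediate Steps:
I(Y) = 0 (I(Y) = 3*(0*Y) = 3*0 = 0)
Z(l) = -5*l/(-1 + l) (Z(l) = (-5*l + 0)/(-1 + l) = (-5*l)/(-1 + l) = -5*l/(-1 + l))
(11*Z(-3))*(-25/(-32)) = (11*(-5*(-3)/(-1 - 3)))*(-25/(-32)) = (11*(-5*(-3)/(-4)))*(-25*(-1/32)) = (11*(-5*(-3)*(-¼)))*(25/32) = (11*(-15/4))*(25/32) = -165/4*25/32 = -4125/128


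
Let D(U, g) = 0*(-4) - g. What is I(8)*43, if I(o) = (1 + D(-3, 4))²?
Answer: 387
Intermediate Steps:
D(U, g) = -g (D(U, g) = 0 - g = -g)
I(o) = 9 (I(o) = (1 - 1*4)² = (1 - 4)² = (-3)² = 9)
I(8)*43 = 9*43 = 387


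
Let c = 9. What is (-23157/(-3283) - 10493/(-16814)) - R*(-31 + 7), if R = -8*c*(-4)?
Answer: 54566958923/7885766 ≈ 6919.7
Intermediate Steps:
R = 288 (R = -8*9*(-4) = -72*(-4) = 288)
(-23157/(-3283) - 10493/(-16814)) - R*(-31 + 7) = (-23157/(-3283) - 10493/(-16814)) - 288*(-31 + 7) = (-23157*(-1/3283) - 10493*(-1/16814)) - 288*(-24) = (23157/3283 + 1499/2402) - 1*(-6912) = 60544331/7885766 + 6912 = 54566958923/7885766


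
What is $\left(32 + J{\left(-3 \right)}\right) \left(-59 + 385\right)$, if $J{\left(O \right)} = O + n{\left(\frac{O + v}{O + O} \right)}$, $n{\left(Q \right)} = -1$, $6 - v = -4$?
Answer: $9128$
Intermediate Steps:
$v = 10$ ($v = 6 - -4 = 6 + 4 = 10$)
$J{\left(O \right)} = -1 + O$ ($J{\left(O \right)} = O - 1 = -1 + O$)
$\left(32 + J{\left(-3 \right)}\right) \left(-59 + 385\right) = \left(32 - 4\right) \left(-59 + 385\right) = \left(32 - 4\right) 326 = 28 \cdot 326 = 9128$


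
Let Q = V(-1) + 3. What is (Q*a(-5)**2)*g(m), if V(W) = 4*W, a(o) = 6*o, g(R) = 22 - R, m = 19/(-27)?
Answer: -61300/3 ≈ -20433.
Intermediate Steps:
m = -19/27 (m = 19*(-1/27) = -19/27 ≈ -0.70370)
Q = -1 (Q = 4*(-1) + 3 = -4 + 3 = -1)
(Q*a(-5)**2)*g(m) = (-(6*(-5))**2)*(22 - 1*(-19/27)) = (-1*(-30)**2)*(22 + 19/27) = -1*900*(613/27) = -900*613/27 = -61300/3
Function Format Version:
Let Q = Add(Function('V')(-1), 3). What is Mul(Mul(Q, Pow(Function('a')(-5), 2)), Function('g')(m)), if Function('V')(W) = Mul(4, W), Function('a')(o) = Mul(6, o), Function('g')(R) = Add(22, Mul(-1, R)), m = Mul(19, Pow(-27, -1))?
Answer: Rational(-61300, 3) ≈ -20433.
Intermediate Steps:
m = Rational(-19, 27) (m = Mul(19, Rational(-1, 27)) = Rational(-19, 27) ≈ -0.70370)
Q = -1 (Q = Add(Mul(4, -1), 3) = Add(-4, 3) = -1)
Mul(Mul(Q, Pow(Function('a')(-5), 2)), Function('g')(m)) = Mul(Mul(-1, Pow(Mul(6, -5), 2)), Add(22, Mul(-1, Rational(-19, 27)))) = Mul(Mul(-1, Pow(-30, 2)), Add(22, Rational(19, 27))) = Mul(Mul(-1, 900), Rational(613, 27)) = Mul(-900, Rational(613, 27)) = Rational(-61300, 3)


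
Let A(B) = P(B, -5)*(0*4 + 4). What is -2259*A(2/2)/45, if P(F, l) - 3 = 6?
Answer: -9036/5 ≈ -1807.2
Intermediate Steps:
P(F, l) = 9 (P(F, l) = 3 + 6 = 9)
A(B) = 36 (A(B) = 9*(0*4 + 4) = 9*(0 + 4) = 9*4 = 36)
-2259*A(2/2)/45 = -81324/45 = -2259*⅘ = -9036/5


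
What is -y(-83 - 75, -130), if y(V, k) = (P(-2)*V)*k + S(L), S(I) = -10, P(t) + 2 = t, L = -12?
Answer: 82170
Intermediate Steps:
P(t) = -2 + t
y(V, k) = -10 - 4*V*k (y(V, k) = ((-2 - 2)*V)*k - 10 = (-4*V)*k - 10 = -4*V*k - 10 = -10 - 4*V*k)
-y(-83 - 75, -130) = -(-10 - 4*(-83 - 75)*(-130)) = -(-10 - 4*(-158)*(-130)) = -(-10 - 82160) = -1*(-82170) = 82170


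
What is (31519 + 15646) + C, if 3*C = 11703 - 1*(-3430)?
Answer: 156628/3 ≈ 52209.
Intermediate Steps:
C = 15133/3 (C = (11703 - 1*(-3430))/3 = (11703 + 3430)/3 = (1/3)*15133 = 15133/3 ≈ 5044.3)
(31519 + 15646) + C = (31519 + 15646) + 15133/3 = 47165 + 15133/3 = 156628/3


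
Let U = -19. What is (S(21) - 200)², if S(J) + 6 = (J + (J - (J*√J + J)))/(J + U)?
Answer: 81071/2 + 8211*√21/2 ≈ 59349.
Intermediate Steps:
S(J) = -6 + (J - J^(3/2))/(-19 + J) (S(J) = -6 + (J + (J - (J*√J + J)))/(J - 19) = -6 + (J + (J - (J^(3/2) + J)))/(-19 + J) = -6 + (J + (J - (J + J^(3/2))))/(-19 + J) = -6 + (J + (J + (-J - J^(3/2))))/(-19 + J) = -6 + (J - J^(3/2))/(-19 + J))
(S(21) - 200)² = ((114 - 21^(3/2) - 5*21)/(-19 + 21) - 200)² = ((114 - 21*√21 - 105)/2 - 200)² = ((9 - 21*√21)/2 - 200)² = ((9/2 - 21*√21/2) - 200)² = (-391/2 - 21*√21/2)²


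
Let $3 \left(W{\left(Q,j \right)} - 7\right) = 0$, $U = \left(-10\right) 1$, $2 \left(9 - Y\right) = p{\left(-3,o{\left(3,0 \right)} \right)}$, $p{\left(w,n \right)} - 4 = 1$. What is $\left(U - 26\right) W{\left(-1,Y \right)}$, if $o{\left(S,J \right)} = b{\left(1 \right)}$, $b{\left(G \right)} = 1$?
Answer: $-252$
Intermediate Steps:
$o{\left(S,J \right)} = 1$
$p{\left(w,n \right)} = 5$ ($p{\left(w,n \right)} = 4 + 1 = 5$)
$Y = \frac{13}{2}$ ($Y = 9 - \frac{5}{2} = \frac{13}{2} \approx 6.5$)
$U = -10$
$W{\left(Q,j \right)} = 7$ ($W{\left(Q,j \right)} = 7 + \frac{1}{3} \cdot 0 = 7 + 0 = 7$)
$\left(U - 26\right) W{\left(-1,Y \right)} = \left(-10 - 26\right) 7 = \left(-36\right) 7 = -252$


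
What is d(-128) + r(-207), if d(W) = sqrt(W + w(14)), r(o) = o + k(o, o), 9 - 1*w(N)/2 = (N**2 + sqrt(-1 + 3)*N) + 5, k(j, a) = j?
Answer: -414 + 2*I*sqrt(128 + 7*sqrt(2)) ≈ -414.0 + 23.486*I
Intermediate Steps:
w(N) = 8 - 2*N**2 - 2*N*sqrt(2) (w(N) = 18 - 2*((N**2 + sqrt(-1 + 3)*N) + 5) = 18 - 2*((N**2 + sqrt(2)*N) + 5) = 18 - 2*((N**2 + N*sqrt(2)) + 5) = 18 - 2*(5 + N**2 + N*sqrt(2)) = 18 + (-10 - 2*N**2 - 2*N*sqrt(2)) = 8 - 2*N**2 - 2*N*sqrt(2))
r(o) = 2*o (r(o) = o + o = 2*o)
d(W) = sqrt(-384 + W - 28*sqrt(2)) (d(W) = sqrt(W + (8 - 2*14**2 - 2*14*sqrt(2))) = sqrt(W + (8 - 2*196 - 28*sqrt(2))) = sqrt(W + (8 - 392 - 28*sqrt(2))) = sqrt(W + (-384 - 28*sqrt(2))) = sqrt(-384 + W - 28*sqrt(2)))
d(-128) + r(-207) = sqrt(-384 - 128 - 28*sqrt(2)) + 2*(-207) = sqrt(-512 - 28*sqrt(2)) - 414 = -414 + sqrt(-512 - 28*sqrt(2))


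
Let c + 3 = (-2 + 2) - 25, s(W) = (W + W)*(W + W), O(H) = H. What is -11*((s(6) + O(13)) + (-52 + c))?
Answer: -847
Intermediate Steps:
s(W) = 4*W² (s(W) = (2*W)*(2*W) = 4*W²)
c = -28 (c = -3 + ((-2 + 2) - 25) = -3 + (0 - 25) = -3 - 25 = -28)
-11*((s(6) + O(13)) + (-52 + c)) = -11*((4*6² + 13) + (-52 - 28)) = -11*((4*36 + 13) - 80) = -11*((144 + 13) - 80) = -11*(157 - 80) = -11*77 = -847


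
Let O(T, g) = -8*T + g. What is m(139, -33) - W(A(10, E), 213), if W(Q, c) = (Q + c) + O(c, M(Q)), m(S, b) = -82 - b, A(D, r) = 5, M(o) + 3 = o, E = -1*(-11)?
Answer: 1435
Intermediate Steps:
E = 11
M(o) = -3 + o
O(T, g) = g - 8*T
W(Q, c) = -3 - 7*c + 2*Q (W(Q, c) = (Q + c) + ((-3 + Q) - 8*c) = (Q + c) + (-3 + Q - 8*c) = -3 - 7*c + 2*Q)
m(139, -33) - W(A(10, E), 213) = (-82 - 1*(-33)) - (-3 - 7*213 + 2*5) = (-82 + 33) - (-3 - 1491 + 10) = -49 - 1*(-1484) = -49 + 1484 = 1435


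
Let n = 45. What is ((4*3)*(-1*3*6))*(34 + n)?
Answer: -17064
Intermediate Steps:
((4*3)*(-1*3*6))*(34 + n) = ((4*3)*(-1*3*6))*(34 + 45) = (12*(-3*6))*79 = (12*(-18))*79 = -216*79 = -17064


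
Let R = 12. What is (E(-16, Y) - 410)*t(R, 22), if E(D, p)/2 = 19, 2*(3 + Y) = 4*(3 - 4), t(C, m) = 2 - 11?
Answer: 3348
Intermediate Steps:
t(C, m) = -9
Y = -5 (Y = -3 + (4*(3 - 4))/2 = -3 + (4*(-1))/2 = -3 + (1/2)*(-4) = -3 - 2 = -5)
E(D, p) = 38 (E(D, p) = 2*19 = 38)
(E(-16, Y) - 410)*t(R, 22) = (38 - 410)*(-9) = -372*(-9) = 3348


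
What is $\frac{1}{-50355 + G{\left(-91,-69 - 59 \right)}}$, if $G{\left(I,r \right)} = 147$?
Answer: $- \frac{1}{50208} \approx -1.9917 \cdot 10^{-5}$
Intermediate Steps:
$\frac{1}{-50355 + G{\left(-91,-69 - 59 \right)}} = \frac{1}{-50355 + 147} = \frac{1}{-50208} = - \frac{1}{50208}$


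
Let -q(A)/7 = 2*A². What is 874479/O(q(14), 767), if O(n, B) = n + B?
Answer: -291493/659 ≈ -442.33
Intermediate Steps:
q(A) = -14*A²
O(n, B) = B + n
874479/O(q(14), 767) = 874479/(767 - 14*14²) = 874479/(767 - 14*196) = 874479/(767 - 2744) = 874479/(-1977) = 874479*(-1/1977) = -291493/659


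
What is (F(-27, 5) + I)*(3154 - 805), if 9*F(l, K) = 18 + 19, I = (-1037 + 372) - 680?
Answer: -3149748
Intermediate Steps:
I = -1345 (I = -665 - 680 = -1345)
F(l, K) = 37/9 (F(l, K) = (18 + 19)/9 = (⅑)*37 = 37/9)
(F(-27, 5) + I)*(3154 - 805) = (37/9 - 1345)*(3154 - 805) = -12068/9*2349 = -3149748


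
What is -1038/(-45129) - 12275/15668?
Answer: -179231697/235693724 ≈ -0.76044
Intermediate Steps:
-1038/(-45129) - 12275/15668 = -1038*(-1/45129) - 12275*1/15668 = 346/15043 - 12275/15668 = -179231697/235693724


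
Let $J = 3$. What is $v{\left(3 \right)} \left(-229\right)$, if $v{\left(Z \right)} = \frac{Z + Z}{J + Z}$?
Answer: $-229$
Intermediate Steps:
$v{\left(Z \right)} = \frac{2 Z}{3 + Z}$ ($v{\left(Z \right)} = \frac{Z + Z}{3 + Z} = \frac{2 Z}{3 + Z}$)
$v{\left(3 \right)} \left(-229\right) = 2 \cdot 3 \frac{1}{3 + 3} \left(-229\right) = 2 \cdot 3 \cdot \frac{1}{6} \left(-229\right) = 1 \left(-229\right) = -229$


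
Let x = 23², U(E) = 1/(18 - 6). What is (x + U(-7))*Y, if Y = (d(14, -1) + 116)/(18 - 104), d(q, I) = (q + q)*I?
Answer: -69839/129 ≈ -541.39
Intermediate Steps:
U(E) = 1/12
d(q, I) = 2*I*q (d(q, I) = (2*q)*I = 2*I*q)
x = 529
Y = -44/43 (Y = (2*(-1)*14 + 116)/(18 - 104) = (-28 + 116)/(-86) = 88*(-1/86) = -44/43 ≈ -1.0233)
(x + U(-7))*Y = (529 + 1/12)*(-44/43) = (6349/12)*(-44/43) = -69839/129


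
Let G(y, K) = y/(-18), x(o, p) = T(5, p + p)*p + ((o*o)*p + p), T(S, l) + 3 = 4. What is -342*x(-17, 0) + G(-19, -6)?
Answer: 19/18 ≈ 1.0556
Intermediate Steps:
T(S, l) = 1 (T(S, l) = -3 + 4 = 1)
x(o, p) = 2*p + p*o² (x(o, p) = 1*p + ((o*o)*p + p) = p + (o²*p + p) = p + (p*o² + p) = p + (p + p*o²) = 2*p + p*o²)
G(y, K) = -y/18 (G(y, K) = y*(-1/18) = -y/18)
-342*x(-17, 0) + G(-19, -6) = -0*(2 + (-17)²) - 1/18*(-19) = -0*(2 + 289) + 19/18 = -0*291 + 19/18 = -342*0 + 19/18 = 0 + 19/18 = 19/18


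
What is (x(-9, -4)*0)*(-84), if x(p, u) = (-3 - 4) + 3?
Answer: 0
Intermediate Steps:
x(p, u) = -4 (x(p, u) = -7 + 3 = -4)
(x(-9, -4)*0)*(-84) = -4*0*(-84) = 0*(-84) = 0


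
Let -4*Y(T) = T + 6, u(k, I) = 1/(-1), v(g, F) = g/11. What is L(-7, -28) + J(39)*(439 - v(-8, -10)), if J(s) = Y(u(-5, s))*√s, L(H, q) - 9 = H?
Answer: 2 - 24185*√39/44 ≈ -3430.6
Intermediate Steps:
L(H, q) = 9 + H
v(g, F) = g/11 (v(g, F) = g*(1/11) = g/11)
u(k, I) = -1
Y(T) = -3/2 - T/4 (Y(T) = -(T + 6)/4 = -(6 + T)/4 = -3/2 - T/4)
J(s) = -5*√s/4 (J(s) = (-3/2 - ¼*(-1))*√s = (-3/2 + ¼)*√s = -5*√s/4)
L(-7, -28) + J(39)*(439 - v(-8, -10)) = (9 - 7) + (-5*√39/4)*(439 - (-8)/11) = 2 + (-5*√39/4)*(439 - 1*(-8/11)) = 2 + (-5*√39/4)*(439 + 8/11) = 2 - 5*√39/4*(4837/11) = 2 - 24185*√39/44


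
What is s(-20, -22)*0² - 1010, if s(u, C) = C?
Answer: -1010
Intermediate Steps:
s(-20, -22)*0² - 1010 = -22*0² - 1010 = -22*0 - 1010 = 0 - 1010 = -1010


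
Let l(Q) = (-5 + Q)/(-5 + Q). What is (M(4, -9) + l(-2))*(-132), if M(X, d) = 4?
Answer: -660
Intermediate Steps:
l(Q) = 1
(M(4, -9) + l(-2))*(-132) = (4 + 1)*(-132) = 5*(-132) = -660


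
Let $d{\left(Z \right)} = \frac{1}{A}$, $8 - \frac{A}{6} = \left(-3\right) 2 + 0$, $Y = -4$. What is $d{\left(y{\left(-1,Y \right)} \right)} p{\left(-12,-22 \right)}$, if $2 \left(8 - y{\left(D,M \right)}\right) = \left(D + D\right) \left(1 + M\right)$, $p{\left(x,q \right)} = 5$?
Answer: $\frac{5}{84} \approx 0.059524$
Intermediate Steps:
$y{\left(D,M \right)} = 8 - D \left(1 + M\right)$ ($y{\left(D,M \right)} = 8 - \frac{\left(D + D\right) \left(1 + M\right)}{2} = 8 - \frac{2 D \left(1 + M\right)}{2} = 8 - D \left(1 + M\right)$)
$A = 84$ ($A = 48 - 6 \left(\left(-3\right) 2 + 0\right) = 48 - 6 \left(-6 + 0\right) = 48 - -36 = 48 + 36 = 84$)
$d{\left(Z \right)} = \frac{1}{84}$
$d{\left(y{\left(-1,Y \right)} \right)} p{\left(-12,-22 \right)} = \frac{1}{84} \cdot 5 = \frac{5}{84}$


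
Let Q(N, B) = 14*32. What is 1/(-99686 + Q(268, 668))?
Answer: -1/99238 ≈ -1.0077e-5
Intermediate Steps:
Q(N, B) = 448
1/(-99686 + Q(268, 668)) = 1/(-99686 + 448) = 1/(-99238) = -1/99238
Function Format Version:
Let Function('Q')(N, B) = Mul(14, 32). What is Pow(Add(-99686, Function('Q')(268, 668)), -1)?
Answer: Rational(-1, 99238) ≈ -1.0077e-5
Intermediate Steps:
Function('Q')(N, B) = 448
Pow(Add(-99686, Function('Q')(268, 668)), -1) = Pow(Add(-99686, 448), -1) = Pow(-99238, -1) = Rational(-1, 99238)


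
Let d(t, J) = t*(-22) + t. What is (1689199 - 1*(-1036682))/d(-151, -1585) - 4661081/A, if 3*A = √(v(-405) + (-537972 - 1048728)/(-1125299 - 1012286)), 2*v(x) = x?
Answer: 908627/1057 + 4661081*I*√16389073678330/19167745 ≈ 859.63 + 9.8445e+5*I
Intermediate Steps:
v(x) = x/2
d(t, J) = -21*t (d(t, J) = -22*t + t = -21*t)
A = I*√16389073678330/855034 (A = √((½)*(-405) + (-537972 - 1048728)/(-1125299 - 1012286))/3 = √(-405/2 - 1586700/(-2137585))/3 = √(-405/2 - 1586700*(-1/2137585))/3 = √(-405/2 + 317340/427517)/3 = √(-172509705/855034)/3 = (3*I*√16389073678330/855034)/3 = I*√16389073678330/855034 ≈ 4.7347*I)
(1689199 - 1*(-1036682))/d(-151, -1585) - 4661081/A = (1689199 - 1*(-1036682))/((-21*(-151))) - 4661081*(-I*√16389073678330/19167745) = (1689199 + 1036682)/3171 - (-4661081)*I*√16389073678330/19167745 = 2725881*(1/3171) + 4661081*I*√16389073678330/19167745 = 908627/1057 + 4661081*I*√16389073678330/19167745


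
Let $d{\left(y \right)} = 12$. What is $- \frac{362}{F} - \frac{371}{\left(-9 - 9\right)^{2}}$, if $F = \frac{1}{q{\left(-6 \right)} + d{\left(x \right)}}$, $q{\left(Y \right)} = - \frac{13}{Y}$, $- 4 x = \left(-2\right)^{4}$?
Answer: $- \frac{1661951}{324} \approx -5129.5$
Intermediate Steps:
$x = -4$ ($x = - \frac{\left(-2\right)^{4}}{4} = \left(- \frac{1}{4}\right) 16 = -4$)
$F = \frac{6}{85}$ ($F = \frac{1}{- \frac{13}{-6} + 12} = \frac{1}{\left(-13\right) \left(- \frac{1}{6}\right) + 12} = \frac{1}{\frac{13}{6} + 12} = \frac{1}{\frac{85}{6}} = \frac{6}{85} \approx 0.070588$)
$- \frac{362}{F} - \frac{371}{\left(-9 - 9\right)^{2}} = - \frac{362}{\frac{6}{85}} - \frac{371}{\left(-9 - 9\right)^{2}} = \left(-362\right) \frac{85}{6} - \frac{371}{\left(-18\right)^{2}} = - \frac{15385}{3} - \frac{371}{324} = - \frac{1661951}{324}$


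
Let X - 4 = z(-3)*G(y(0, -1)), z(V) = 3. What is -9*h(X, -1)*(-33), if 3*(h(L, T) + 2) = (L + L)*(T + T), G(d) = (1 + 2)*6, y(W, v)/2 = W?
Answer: -23562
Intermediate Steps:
y(W, v) = 2*W
G(d) = 18 (G(d) = 3*6 = 18)
X = 58 (X = 4 + 3*18 = 4 + 54 = 58)
h(L, T) = -2 + 4*L*T/3 (h(L, T) = -2 + ((L + L)*(T + T))/3 = -2 + ((2*L)*(2*T))/3 = -2 + (4*L*T)/3 = -2 + 4*L*T/3)
-9*h(X, -1)*(-33) = -9*(-2 + (4/3)*58*(-1))*(-33) = -9*(-2 - 232/3)*(-33) = -9*(-238/3)*(-33) = 714*(-33) = -23562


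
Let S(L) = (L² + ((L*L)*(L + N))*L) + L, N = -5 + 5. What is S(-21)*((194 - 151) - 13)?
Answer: 5847030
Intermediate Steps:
N = 0
S(L) = L + L² + L⁴ (S(L) = (L² + ((L*L)*(L + 0))*L) + L = (L² + (L²*L)*L) + L = (L² + L³*L) + L = (L² + L⁴) + L = L + L² + L⁴)
S(-21)*((194 - 151) - 13) = (-21*(1 - 21 + (-21)³))*((194 - 151) - 13) = (-21*(1 - 21 - 9261))*(43 - 13) = -21*(-9281)*30 = 194901*30 = 5847030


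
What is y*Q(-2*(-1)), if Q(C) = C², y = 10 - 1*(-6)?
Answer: 64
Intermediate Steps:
y = 16 (y = 10 + 6 = 16)
y*Q(-2*(-1)) = 16*(-2*(-1))² = 16*2² = 16*4 = 64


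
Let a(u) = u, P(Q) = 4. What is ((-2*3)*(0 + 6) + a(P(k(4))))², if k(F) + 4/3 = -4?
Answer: 1024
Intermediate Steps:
k(F) = -16/3 (k(F) = -4/3 - 4 = -16/3)
((-2*3)*(0 + 6) + a(P(k(4))))² = ((-2*3)*(0 + 6) + 4)² = (-6*6 + 4)² = (-36 + 4)² = (-32)² = 1024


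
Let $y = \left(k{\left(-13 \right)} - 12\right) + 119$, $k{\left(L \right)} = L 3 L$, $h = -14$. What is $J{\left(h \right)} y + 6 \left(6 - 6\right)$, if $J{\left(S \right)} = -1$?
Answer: $-614$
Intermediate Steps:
$k{\left(L \right)} = 3 L^{2}$ ($k{\left(L \right)} = 3 L L = 3 L^{2}$)
$y = 614$ ($y = \left(3 \left(-13\right)^{2} - 12\right) + 119 = \left(3 \cdot 169 - 12\right) + 119 = \left(507 - 12\right) + 119 = 495 + 119 = 614$)
$J{\left(h \right)} y + 6 \left(6 - 6\right) = \left(-1\right) 614 + 6 \left(6 - 6\right) = -614 + 6 \cdot 0 = -614 + 0 = -614$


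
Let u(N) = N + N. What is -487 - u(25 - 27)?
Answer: -483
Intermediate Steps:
u(N) = 2*N
-487 - u(25 - 27) = -487 - 2*(25 - 27) = -487 - 2*(-2) = -487 - 1*(-4) = -487 + 4 = -483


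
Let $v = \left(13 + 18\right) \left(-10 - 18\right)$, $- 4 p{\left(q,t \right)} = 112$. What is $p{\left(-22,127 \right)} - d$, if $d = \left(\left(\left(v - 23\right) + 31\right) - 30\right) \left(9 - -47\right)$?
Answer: $49812$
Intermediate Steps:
$p{\left(q,t \right)} = -28$ ($p{\left(q,t \right)} = \left(- \frac{1}{4}\right) 112 = -28$)
$v = -868$ ($v = 31 \left(-28\right) = -868$)
$d = -49840$ ($d = \left(\left(\left(-868 - 23\right) + 31\right) - 30\right) \left(9 - -47\right) = \left(\left(-891 + 31\right) - 30\right) \left(9 + 47\right) = \left(-860 - 30\right) 56 = \left(-890\right) 56 = -49840$)
$p{\left(-22,127 \right)} - d = -28 - -49840 = -28 + 49840 = 49812$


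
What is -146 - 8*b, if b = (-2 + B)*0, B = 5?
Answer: -146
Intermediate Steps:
b = 0 (b = (-2 + 5)*0 = 3*0 = 0)
-146 - 8*b = -146 - 8*0 = -146 + 0 = -146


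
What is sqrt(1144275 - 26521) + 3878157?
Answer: 3878157 + 47*sqrt(506) ≈ 3.8792e+6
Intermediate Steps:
sqrt(1144275 - 26521) + 3878157 = sqrt(1117754) + 3878157 = 47*sqrt(506) + 3878157 = 3878157 + 47*sqrt(506)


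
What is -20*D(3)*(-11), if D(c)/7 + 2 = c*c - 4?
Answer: 4620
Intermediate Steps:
D(c) = -42 + 7*c² (D(c) = -14 + 7*(c*c - 4) = -14 + 7*(c² - 4) = -14 + 7*(-4 + c²) = -14 + (-28 + 7*c²) = -42 + 7*c²)
-20*D(3)*(-11) = -20*(-42 + 7*3²)*(-11) = -20*(-42 + 7*9)*(-11) = -20*(-42 + 63)*(-11) = -20*21*(-11) = -420*(-11) = 4620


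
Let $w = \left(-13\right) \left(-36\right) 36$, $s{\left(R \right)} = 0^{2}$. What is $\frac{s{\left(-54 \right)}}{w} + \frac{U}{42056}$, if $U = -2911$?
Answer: $- \frac{2911}{42056} \approx -0.069217$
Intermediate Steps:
$s{\left(R \right)} = 0$
$w = 16848$ ($w = 468 \cdot 36 = 16848$)
$\frac{s{\left(-54 \right)}}{w} + \frac{U}{42056} = \frac{0}{16848} - \frac{2911}{42056} = 0 \cdot \frac{1}{16848} - \frac{2911}{42056} = 0 - \frac{2911}{42056} = - \frac{2911}{42056}$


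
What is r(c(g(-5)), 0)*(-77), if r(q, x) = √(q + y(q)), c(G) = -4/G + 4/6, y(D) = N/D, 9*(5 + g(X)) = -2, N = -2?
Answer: -77*√7419561/14241 ≈ -14.728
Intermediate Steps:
g(X) = -47/9 (g(X) = -5 + (⅑)*(-2) = -5 - 2/9 = -47/9)
y(D) = -2/D
c(G) = ⅔ - 4/G (c(G) = -4/G + 4*(⅙) = -4/G + ⅔ = ⅔ - 4/G)
r(q, x) = √(q - 2/q)
r(c(g(-5)), 0)*(-77) = √((⅔ - 4/(-47/9)) - 2/(⅔ - 4/(-47/9)))*(-77) = √((⅔ - 4*(-9/47)) - 2/(⅔ - 4*(-9/47)))*(-77) = √((⅔ + 36/47) - 2/(⅔ + 36/47))*(-77) = √(202/141 - 2/202/141)*(-77) = √(202/141 - 2*141/202)*(-77) = √(202/141 - 141/101)*(-77) = √(521/14241)*(-77) = (√7419561/14241)*(-77) = -77*√7419561/14241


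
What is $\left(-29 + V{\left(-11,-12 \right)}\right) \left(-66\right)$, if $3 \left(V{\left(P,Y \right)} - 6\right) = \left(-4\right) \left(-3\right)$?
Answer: $1254$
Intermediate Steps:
$V{\left(P,Y \right)} = 10$ ($V{\left(P,Y \right)} = 6 + \frac{\left(-4\right) \left(-3\right)}{3} = 6 + \frac{1}{3} \cdot 12 = 6 + 4 = 10$)
$\left(-29 + V{\left(-11,-12 \right)}\right) \left(-66\right) = \left(-29 + 10\right) \left(-66\right) = \left(-19\right) \left(-66\right) = 1254$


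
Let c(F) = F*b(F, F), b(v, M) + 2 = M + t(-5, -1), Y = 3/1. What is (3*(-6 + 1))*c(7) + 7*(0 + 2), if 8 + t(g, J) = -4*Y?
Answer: 1589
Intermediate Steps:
Y = 3 (Y = 3*1 = 3)
t(g, J) = -20 (t(g, J) = -8 - 4*3 = -8 - 12 = -20)
b(v, M) = -22 + M (b(v, M) = -2 + (M - 20) = -2 + (-20 + M) = -22 + M)
c(F) = F*(-22 + F)
(3*(-6 + 1))*c(7) + 7*(0 + 2) = (3*(-6 + 1))*(7*(-22 + 7)) + 7*(0 + 2) = (3*(-5))*(7*(-15)) + 7*2 = -15*(-105) + 14 = 1575 + 14 = 1589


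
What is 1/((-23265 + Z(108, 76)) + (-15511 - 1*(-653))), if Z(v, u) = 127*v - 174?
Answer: -1/24581 ≈ -4.0682e-5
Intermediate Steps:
Z(v, u) = -174 + 127*v
1/((-23265 + Z(108, 76)) + (-15511 - 1*(-653))) = 1/((-23265 + (-174 + 127*108)) + (-15511 - 1*(-653))) = 1/((-23265 + (-174 + 13716)) + (-15511 + 653)) = 1/((-23265 + 13542) - 14858) = 1/(-9723 - 14858) = 1/(-24581) = -1/24581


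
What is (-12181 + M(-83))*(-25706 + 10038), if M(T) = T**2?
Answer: 82915056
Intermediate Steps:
(-12181 + M(-83))*(-25706 + 10038) = (-12181 + (-83)**2)*(-25706 + 10038) = (-12181 + 6889)*(-15668) = -5292*(-15668) = 82915056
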